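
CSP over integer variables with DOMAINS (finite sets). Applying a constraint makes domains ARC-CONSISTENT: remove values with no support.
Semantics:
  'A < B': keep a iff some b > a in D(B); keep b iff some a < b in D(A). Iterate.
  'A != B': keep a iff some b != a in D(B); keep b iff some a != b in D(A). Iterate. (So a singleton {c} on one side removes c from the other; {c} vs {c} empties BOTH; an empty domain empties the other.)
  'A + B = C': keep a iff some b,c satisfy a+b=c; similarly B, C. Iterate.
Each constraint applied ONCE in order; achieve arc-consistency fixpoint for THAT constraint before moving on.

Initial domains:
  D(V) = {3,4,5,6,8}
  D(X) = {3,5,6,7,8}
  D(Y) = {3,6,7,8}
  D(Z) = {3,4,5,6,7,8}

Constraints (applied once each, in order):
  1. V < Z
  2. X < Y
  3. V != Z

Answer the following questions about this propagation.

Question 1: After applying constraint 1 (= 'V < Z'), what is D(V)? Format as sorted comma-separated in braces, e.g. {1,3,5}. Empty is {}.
Answer: {3,4,5,6}

Derivation:
Constraint 1 (V < Z) on D(V)={3,4,5,6,8} D(Z)={3,4,5,6,7,8}: V {3,4,5,6,8}->{3,4,5,6}; Z {3,4,5,6,7,8}->{4,5,6,7,8}
So after constraint 1: D(V) = {3,4,5,6}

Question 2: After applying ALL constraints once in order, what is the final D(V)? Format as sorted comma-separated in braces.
Constraint 1 (V < Z) on D(V)={3,4,5,6,8} D(Z)={3,4,5,6,7,8}: V {3,4,5,6,8}->{3,4,5,6}; Z {3,4,5,6,7,8}->{4,5,6,7,8}
Constraint 2 (X < Y) on D(X)={3,5,6,7,8} D(Y)={3,6,7,8}: X {3,5,6,7,8}->{3,5,6,7}; Y {3,6,7,8}->{6,7,8}
Constraint 3 (V != Z) on D(V)={3,4,5,6} D(Z)={4,5,6,7,8}: no change
So after all 3 constraints: D(V) = {3,4,5,6}

Answer: {3,4,5,6}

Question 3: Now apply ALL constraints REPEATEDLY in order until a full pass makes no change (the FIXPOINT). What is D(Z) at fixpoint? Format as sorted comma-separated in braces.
pass 0 (initial): D(Z)={3,4,5,6,7,8}
pass 1: V {3,4,5,6,8}->{3,4,5,6}; X {3,5,6,7,8}->{3,5,6,7}; Y {3,6,7,8}->{6,7,8}; Z {3,4,5,6,7,8}->{4,5,6,7,8}
pass 2: no change
Fixpoint after 2 passes: D(Z) = {4,5,6,7,8}

Answer: {4,5,6,7,8}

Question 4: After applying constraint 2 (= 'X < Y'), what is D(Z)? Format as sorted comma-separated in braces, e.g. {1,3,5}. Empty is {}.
Constraint 1 (V < Z) on D(V)={3,4,5,6,8} D(Z)={3,4,5,6,7,8}: V {3,4,5,6,8}->{3,4,5,6}; Z {3,4,5,6,7,8}->{4,5,6,7,8}
Constraint 2 (X < Y) on D(X)={3,5,6,7,8} D(Y)={3,6,7,8}: X {3,5,6,7,8}->{3,5,6,7}; Y {3,6,7,8}->{6,7,8}
So after constraint 2: D(Z) = {4,5,6,7,8}

Answer: {4,5,6,7,8}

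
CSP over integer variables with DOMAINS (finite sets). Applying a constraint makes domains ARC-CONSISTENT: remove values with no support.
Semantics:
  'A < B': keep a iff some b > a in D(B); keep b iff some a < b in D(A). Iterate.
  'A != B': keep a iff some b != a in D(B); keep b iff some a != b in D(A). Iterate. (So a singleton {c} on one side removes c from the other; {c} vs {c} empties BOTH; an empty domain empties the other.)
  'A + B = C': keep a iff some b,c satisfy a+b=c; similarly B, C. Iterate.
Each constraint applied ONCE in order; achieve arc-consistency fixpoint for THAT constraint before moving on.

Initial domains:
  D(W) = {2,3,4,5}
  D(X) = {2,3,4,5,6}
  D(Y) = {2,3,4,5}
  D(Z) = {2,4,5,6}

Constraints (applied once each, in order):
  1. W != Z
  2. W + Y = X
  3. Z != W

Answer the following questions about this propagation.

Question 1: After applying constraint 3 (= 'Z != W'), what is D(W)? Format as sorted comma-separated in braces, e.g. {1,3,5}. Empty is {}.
Constraint 1 (W != Z) on D(W)={2,3,4,5} D(Z)={2,4,5,6}: no change
Constraint 2 (W + Y = X) on D(W)={2,3,4,5} D(Y)={2,3,4,5} D(X)={2,3,4,5,6}: W {2,3,4,5}->{2,3,4}; Y {2,3,4,5}->{2,3,4}; X {2,3,4,5,6}->{4,5,6}
Constraint 3 (Z != W) on D(Z)={2,4,5,6} D(W)={2,3,4}: no change
So after constraint 3: D(W) = {2,3,4}

Answer: {2,3,4}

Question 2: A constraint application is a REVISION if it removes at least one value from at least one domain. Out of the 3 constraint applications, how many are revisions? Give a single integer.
Answer: 1

Derivation:
Constraint 1 (W != Z) on D(W)={2,3,4,5} D(Z)={2,4,5,6}: no change => not a revision
Constraint 2 (W + Y = X) on D(W)={2,3,4,5} D(Y)={2,3,4,5} D(X)={2,3,4,5,6}: W {2,3,4,5}->{2,3,4}; Y {2,3,4,5}->{2,3,4}; X {2,3,4,5,6}->{4,5,6} => REVISION
Constraint 3 (Z != W) on D(Z)={2,4,5,6} D(W)={2,3,4}: no change => not a revision
Total revisions = 1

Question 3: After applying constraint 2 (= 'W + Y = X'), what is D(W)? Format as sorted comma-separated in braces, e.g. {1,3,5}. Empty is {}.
Answer: {2,3,4}

Derivation:
Constraint 1 (W != Z) on D(W)={2,3,4,5} D(Z)={2,4,5,6}: no change
Constraint 2 (W + Y = X) on D(W)={2,3,4,5} D(Y)={2,3,4,5} D(X)={2,3,4,5,6}: W {2,3,4,5}->{2,3,4}; Y {2,3,4,5}->{2,3,4}; X {2,3,4,5,6}->{4,5,6}
So after constraint 2: D(W) = {2,3,4}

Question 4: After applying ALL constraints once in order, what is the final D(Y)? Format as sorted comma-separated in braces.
Answer: {2,3,4}

Derivation:
Constraint 1 (W != Z) on D(W)={2,3,4,5} D(Z)={2,4,5,6}: no change
Constraint 2 (W + Y = X) on D(W)={2,3,4,5} D(Y)={2,3,4,5} D(X)={2,3,4,5,6}: W {2,3,4,5}->{2,3,4}; Y {2,3,4,5}->{2,3,4}; X {2,3,4,5,6}->{4,5,6}
Constraint 3 (Z != W) on D(Z)={2,4,5,6} D(W)={2,3,4}: no change
So after all 3 constraints: D(Y) = {2,3,4}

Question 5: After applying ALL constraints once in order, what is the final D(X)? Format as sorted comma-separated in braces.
Answer: {4,5,6}

Derivation:
Constraint 1 (W != Z) on D(W)={2,3,4,5} D(Z)={2,4,5,6}: no change
Constraint 2 (W + Y = X) on D(W)={2,3,4,5} D(Y)={2,3,4,5} D(X)={2,3,4,5,6}: W {2,3,4,5}->{2,3,4}; Y {2,3,4,5}->{2,3,4}; X {2,3,4,5,6}->{4,5,6}
Constraint 3 (Z != W) on D(Z)={2,4,5,6} D(W)={2,3,4}: no change
So after all 3 constraints: D(X) = {4,5,6}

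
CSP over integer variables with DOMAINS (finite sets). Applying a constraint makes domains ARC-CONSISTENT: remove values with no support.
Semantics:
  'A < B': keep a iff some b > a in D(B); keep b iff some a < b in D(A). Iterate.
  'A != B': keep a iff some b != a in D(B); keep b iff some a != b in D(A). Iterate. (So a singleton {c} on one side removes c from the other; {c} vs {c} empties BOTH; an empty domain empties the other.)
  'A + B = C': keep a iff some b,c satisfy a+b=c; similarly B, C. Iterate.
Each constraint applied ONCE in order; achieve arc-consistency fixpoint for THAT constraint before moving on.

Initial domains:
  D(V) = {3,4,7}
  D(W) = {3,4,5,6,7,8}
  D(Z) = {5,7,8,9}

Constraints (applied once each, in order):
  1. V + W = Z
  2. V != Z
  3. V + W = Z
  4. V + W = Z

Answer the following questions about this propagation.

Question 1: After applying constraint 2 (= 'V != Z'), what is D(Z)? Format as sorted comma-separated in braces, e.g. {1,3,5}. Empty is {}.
Constraint 1 (V + W = Z) on D(V)={3,4,7} D(W)={3,4,5,6,7,8} D(Z)={5,7,8,9}: V {3,4,7}->{3,4}; W {3,4,5,6,7,8}->{3,4,5,6}; Z {5,7,8,9}->{7,8,9}
Constraint 2 (V != Z) on D(V)={3,4} D(Z)={7,8,9}: no change
So after constraint 2: D(Z) = {7,8,9}

Answer: {7,8,9}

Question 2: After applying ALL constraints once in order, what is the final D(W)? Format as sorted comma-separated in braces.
Constraint 1 (V + W = Z) on D(V)={3,4,7} D(W)={3,4,5,6,7,8} D(Z)={5,7,8,9}: V {3,4,7}->{3,4}; W {3,4,5,6,7,8}->{3,4,5,6}; Z {5,7,8,9}->{7,8,9}
Constraint 2 (V != Z) on D(V)={3,4} D(Z)={7,8,9}: no change
Constraint 3 (V + W = Z) on D(V)={3,4} D(W)={3,4,5,6} D(Z)={7,8,9}: no change
Constraint 4 (V + W = Z) on D(V)={3,4} D(W)={3,4,5,6} D(Z)={7,8,9}: no change
So after all 4 constraints: D(W) = {3,4,5,6}

Answer: {3,4,5,6}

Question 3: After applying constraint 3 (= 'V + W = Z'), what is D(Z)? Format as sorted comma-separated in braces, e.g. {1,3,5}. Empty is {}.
Constraint 1 (V + W = Z) on D(V)={3,4,7} D(W)={3,4,5,6,7,8} D(Z)={5,7,8,9}: V {3,4,7}->{3,4}; W {3,4,5,6,7,8}->{3,4,5,6}; Z {5,7,8,9}->{7,8,9}
Constraint 2 (V != Z) on D(V)={3,4} D(Z)={7,8,9}: no change
Constraint 3 (V + W = Z) on D(V)={3,4} D(W)={3,4,5,6} D(Z)={7,8,9}: no change
So after constraint 3: D(Z) = {7,8,9}

Answer: {7,8,9}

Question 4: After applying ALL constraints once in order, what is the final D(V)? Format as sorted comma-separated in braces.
Constraint 1 (V + W = Z) on D(V)={3,4,7} D(W)={3,4,5,6,7,8} D(Z)={5,7,8,9}: V {3,4,7}->{3,4}; W {3,4,5,6,7,8}->{3,4,5,6}; Z {5,7,8,9}->{7,8,9}
Constraint 2 (V != Z) on D(V)={3,4} D(Z)={7,8,9}: no change
Constraint 3 (V + W = Z) on D(V)={3,4} D(W)={3,4,5,6} D(Z)={7,8,9}: no change
Constraint 4 (V + W = Z) on D(V)={3,4} D(W)={3,4,5,6} D(Z)={7,8,9}: no change
So after all 4 constraints: D(V) = {3,4}

Answer: {3,4}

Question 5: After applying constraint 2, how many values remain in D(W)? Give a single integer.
Constraint 1 (V + W = Z) on D(V)={3,4,7} D(W)={3,4,5,6,7,8} D(Z)={5,7,8,9}: V {3,4,7}->{3,4}; W {3,4,5,6,7,8}->{3,4,5,6}; Z {5,7,8,9}->{7,8,9}
Constraint 2 (V != Z) on D(V)={3,4} D(Z)={7,8,9}: no change
So after constraint 2: D(W)={3,4,5,6}, size = 4

Answer: 4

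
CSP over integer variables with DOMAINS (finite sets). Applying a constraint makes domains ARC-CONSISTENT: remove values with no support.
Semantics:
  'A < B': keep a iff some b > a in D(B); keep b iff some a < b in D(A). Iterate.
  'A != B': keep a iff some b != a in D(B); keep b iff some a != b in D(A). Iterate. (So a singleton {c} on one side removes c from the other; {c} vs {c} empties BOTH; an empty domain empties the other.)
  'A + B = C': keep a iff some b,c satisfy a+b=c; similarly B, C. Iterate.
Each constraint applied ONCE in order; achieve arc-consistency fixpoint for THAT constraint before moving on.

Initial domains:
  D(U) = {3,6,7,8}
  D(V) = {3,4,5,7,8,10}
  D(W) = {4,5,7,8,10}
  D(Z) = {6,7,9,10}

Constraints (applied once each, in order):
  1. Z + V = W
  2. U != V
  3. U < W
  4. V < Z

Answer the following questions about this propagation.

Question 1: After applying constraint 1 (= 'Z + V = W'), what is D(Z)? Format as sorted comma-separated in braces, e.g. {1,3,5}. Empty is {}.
Constraint 1 (Z + V = W) on D(Z)={6,7,9,10} D(V)={3,4,5,7,8,10} D(W)={4,5,7,8,10}: Z {6,7,9,10}->{6,7}; V {3,4,5,7,8,10}->{3,4}; W {4,5,7,8,10}->{10}
So after constraint 1: D(Z) = {6,7}

Answer: {6,7}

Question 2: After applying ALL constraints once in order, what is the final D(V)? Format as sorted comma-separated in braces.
Answer: {3,4}

Derivation:
Constraint 1 (Z + V = W) on D(Z)={6,7,9,10} D(V)={3,4,5,7,8,10} D(W)={4,5,7,8,10}: Z {6,7,9,10}->{6,7}; V {3,4,5,7,8,10}->{3,4}; W {4,5,7,8,10}->{10}
Constraint 2 (U != V) on D(U)={3,6,7,8} D(V)={3,4}: no change
Constraint 3 (U < W) on D(U)={3,6,7,8} D(W)={10}: no change
Constraint 4 (V < Z) on D(V)={3,4} D(Z)={6,7}: no change
So after all 4 constraints: D(V) = {3,4}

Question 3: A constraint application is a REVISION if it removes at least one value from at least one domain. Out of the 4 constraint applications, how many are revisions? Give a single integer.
Constraint 1 (Z + V = W) on D(Z)={6,7,9,10} D(V)={3,4,5,7,8,10} D(W)={4,5,7,8,10}: Z {6,7,9,10}->{6,7}; V {3,4,5,7,8,10}->{3,4}; W {4,5,7,8,10}->{10} => REVISION
Constraint 2 (U != V) on D(U)={3,6,7,8} D(V)={3,4}: no change => not a revision
Constraint 3 (U < W) on D(U)={3,6,7,8} D(W)={10}: no change => not a revision
Constraint 4 (V < Z) on D(V)={3,4} D(Z)={6,7}: no change => not a revision
Total revisions = 1

Answer: 1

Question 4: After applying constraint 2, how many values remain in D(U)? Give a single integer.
Constraint 1 (Z + V = W) on D(Z)={6,7,9,10} D(V)={3,4,5,7,8,10} D(W)={4,5,7,8,10}: Z {6,7,9,10}->{6,7}; V {3,4,5,7,8,10}->{3,4}; W {4,5,7,8,10}->{10}
Constraint 2 (U != V) on D(U)={3,6,7,8} D(V)={3,4}: no change
So after constraint 2: D(U)={3,6,7,8}, size = 4

Answer: 4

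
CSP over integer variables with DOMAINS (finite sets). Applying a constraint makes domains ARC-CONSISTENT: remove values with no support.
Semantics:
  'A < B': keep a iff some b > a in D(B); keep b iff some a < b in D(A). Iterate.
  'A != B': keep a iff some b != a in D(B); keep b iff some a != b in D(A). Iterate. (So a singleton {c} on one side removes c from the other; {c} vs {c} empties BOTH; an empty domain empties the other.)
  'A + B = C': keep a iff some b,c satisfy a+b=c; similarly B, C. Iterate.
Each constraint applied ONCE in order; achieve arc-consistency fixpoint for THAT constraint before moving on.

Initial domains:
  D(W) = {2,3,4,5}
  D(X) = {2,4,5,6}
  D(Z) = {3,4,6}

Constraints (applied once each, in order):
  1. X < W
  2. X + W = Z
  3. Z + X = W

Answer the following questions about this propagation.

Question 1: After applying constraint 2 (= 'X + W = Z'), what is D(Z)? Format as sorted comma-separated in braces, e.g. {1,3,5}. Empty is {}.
Answer: {6}

Derivation:
Constraint 1 (X < W) on D(X)={2,4,5,6} D(W)={2,3,4,5}: X {2,4,5,6}->{2,4}; W {2,3,4,5}->{3,4,5}
Constraint 2 (X + W = Z) on D(X)={2,4} D(W)={3,4,5} D(Z)={3,4,6}: X {2,4}->{2}; W {3,4,5}->{4}; Z {3,4,6}->{6}
So after constraint 2: D(Z) = {6}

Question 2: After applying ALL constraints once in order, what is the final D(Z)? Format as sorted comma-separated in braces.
Constraint 1 (X < W) on D(X)={2,4,5,6} D(W)={2,3,4,5}: X {2,4,5,6}->{2,4}; W {2,3,4,5}->{3,4,5}
Constraint 2 (X + W = Z) on D(X)={2,4} D(W)={3,4,5} D(Z)={3,4,6}: X {2,4}->{2}; W {3,4,5}->{4}; Z {3,4,6}->{6}
Constraint 3 (Z + X = W) on D(Z)={6} D(X)={2} D(W)={4}: Z {6}->{}; X {2}->{}; W {4}->{}
So after all 3 constraints: D(Z) = {}

Answer: {}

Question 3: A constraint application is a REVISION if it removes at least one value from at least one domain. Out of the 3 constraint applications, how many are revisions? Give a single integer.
Constraint 1 (X < W) on D(X)={2,4,5,6} D(W)={2,3,4,5}: X {2,4,5,6}->{2,4}; W {2,3,4,5}->{3,4,5} => REVISION
Constraint 2 (X + W = Z) on D(X)={2,4} D(W)={3,4,5} D(Z)={3,4,6}: X {2,4}->{2}; W {3,4,5}->{4}; Z {3,4,6}->{6} => REVISION
Constraint 3 (Z + X = W) on D(Z)={6} D(X)={2} D(W)={4}: Z {6}->{}; X {2}->{}; W {4}->{} => REVISION
Total revisions = 3

Answer: 3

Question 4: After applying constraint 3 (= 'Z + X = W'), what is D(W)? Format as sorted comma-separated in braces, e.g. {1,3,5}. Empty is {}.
Answer: {}

Derivation:
Constraint 1 (X < W) on D(X)={2,4,5,6} D(W)={2,3,4,5}: X {2,4,5,6}->{2,4}; W {2,3,4,5}->{3,4,5}
Constraint 2 (X + W = Z) on D(X)={2,4} D(W)={3,4,5} D(Z)={3,4,6}: X {2,4}->{2}; W {3,4,5}->{4}; Z {3,4,6}->{6}
Constraint 3 (Z + X = W) on D(Z)={6} D(X)={2} D(W)={4}: Z {6}->{}; X {2}->{}; W {4}->{}
So after constraint 3: D(W) = {}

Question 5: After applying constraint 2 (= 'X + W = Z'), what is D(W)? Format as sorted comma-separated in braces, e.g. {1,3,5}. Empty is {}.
Answer: {4}

Derivation:
Constraint 1 (X < W) on D(X)={2,4,5,6} D(W)={2,3,4,5}: X {2,4,5,6}->{2,4}; W {2,3,4,5}->{3,4,5}
Constraint 2 (X + W = Z) on D(X)={2,4} D(W)={3,4,5} D(Z)={3,4,6}: X {2,4}->{2}; W {3,4,5}->{4}; Z {3,4,6}->{6}
So after constraint 2: D(W) = {4}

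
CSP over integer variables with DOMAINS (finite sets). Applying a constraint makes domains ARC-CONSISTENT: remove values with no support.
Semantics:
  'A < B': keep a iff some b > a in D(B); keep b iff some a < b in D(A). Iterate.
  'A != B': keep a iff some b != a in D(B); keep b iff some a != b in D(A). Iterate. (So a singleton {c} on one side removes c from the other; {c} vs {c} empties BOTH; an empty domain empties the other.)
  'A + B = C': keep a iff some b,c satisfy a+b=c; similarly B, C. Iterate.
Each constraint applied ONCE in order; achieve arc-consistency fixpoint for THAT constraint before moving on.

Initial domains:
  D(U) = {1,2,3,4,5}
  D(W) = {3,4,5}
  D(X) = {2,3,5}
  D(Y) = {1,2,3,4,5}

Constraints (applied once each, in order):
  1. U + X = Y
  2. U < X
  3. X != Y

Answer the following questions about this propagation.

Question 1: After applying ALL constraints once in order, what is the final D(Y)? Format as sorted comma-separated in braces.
Answer: {3,4,5}

Derivation:
Constraint 1 (U + X = Y) on D(U)={1,2,3,4,5} D(X)={2,3,5} D(Y)={1,2,3,4,5}: U {1,2,3,4,5}->{1,2,3}; X {2,3,5}->{2,3}; Y {1,2,3,4,5}->{3,4,5}
Constraint 2 (U < X) on D(U)={1,2,3} D(X)={2,3}: U {1,2,3}->{1,2}
Constraint 3 (X != Y) on D(X)={2,3} D(Y)={3,4,5}: no change
So after all 3 constraints: D(Y) = {3,4,5}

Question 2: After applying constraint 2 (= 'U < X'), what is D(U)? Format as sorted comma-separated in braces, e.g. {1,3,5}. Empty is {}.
Answer: {1,2}

Derivation:
Constraint 1 (U + X = Y) on D(U)={1,2,3,4,5} D(X)={2,3,5} D(Y)={1,2,3,4,5}: U {1,2,3,4,5}->{1,2,3}; X {2,3,5}->{2,3}; Y {1,2,3,4,5}->{3,4,5}
Constraint 2 (U < X) on D(U)={1,2,3} D(X)={2,3}: U {1,2,3}->{1,2}
So after constraint 2: D(U) = {1,2}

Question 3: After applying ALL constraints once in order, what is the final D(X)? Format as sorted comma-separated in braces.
Answer: {2,3}

Derivation:
Constraint 1 (U + X = Y) on D(U)={1,2,3,4,5} D(X)={2,3,5} D(Y)={1,2,3,4,5}: U {1,2,3,4,5}->{1,2,3}; X {2,3,5}->{2,3}; Y {1,2,3,4,5}->{3,4,5}
Constraint 2 (U < X) on D(U)={1,2,3} D(X)={2,3}: U {1,2,3}->{1,2}
Constraint 3 (X != Y) on D(X)={2,3} D(Y)={3,4,5}: no change
So after all 3 constraints: D(X) = {2,3}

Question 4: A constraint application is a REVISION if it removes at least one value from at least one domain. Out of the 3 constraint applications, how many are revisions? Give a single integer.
Constraint 1 (U + X = Y) on D(U)={1,2,3,4,5} D(X)={2,3,5} D(Y)={1,2,3,4,5}: U {1,2,3,4,5}->{1,2,3}; X {2,3,5}->{2,3}; Y {1,2,3,4,5}->{3,4,5} => REVISION
Constraint 2 (U < X) on D(U)={1,2,3} D(X)={2,3}: U {1,2,3}->{1,2} => REVISION
Constraint 3 (X != Y) on D(X)={2,3} D(Y)={3,4,5}: no change => not a revision
Total revisions = 2

Answer: 2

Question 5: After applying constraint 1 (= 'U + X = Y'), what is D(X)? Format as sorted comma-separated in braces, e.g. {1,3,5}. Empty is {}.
Constraint 1 (U + X = Y) on D(U)={1,2,3,4,5} D(X)={2,3,5} D(Y)={1,2,3,4,5}: U {1,2,3,4,5}->{1,2,3}; X {2,3,5}->{2,3}; Y {1,2,3,4,5}->{3,4,5}
So after constraint 1: D(X) = {2,3}

Answer: {2,3}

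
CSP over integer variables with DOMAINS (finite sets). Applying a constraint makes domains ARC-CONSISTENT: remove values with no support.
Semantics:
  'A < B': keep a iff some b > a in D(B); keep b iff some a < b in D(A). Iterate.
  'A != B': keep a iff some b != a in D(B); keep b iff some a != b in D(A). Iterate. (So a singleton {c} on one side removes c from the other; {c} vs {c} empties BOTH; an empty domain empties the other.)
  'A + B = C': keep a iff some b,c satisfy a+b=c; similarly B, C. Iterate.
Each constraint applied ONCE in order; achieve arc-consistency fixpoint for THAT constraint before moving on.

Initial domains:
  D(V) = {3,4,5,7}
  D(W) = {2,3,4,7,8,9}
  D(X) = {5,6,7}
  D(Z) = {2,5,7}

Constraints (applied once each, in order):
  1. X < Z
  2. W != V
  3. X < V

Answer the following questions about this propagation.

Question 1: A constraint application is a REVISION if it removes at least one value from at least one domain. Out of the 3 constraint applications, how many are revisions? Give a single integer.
Answer: 2

Derivation:
Constraint 1 (X < Z) on D(X)={5,6,7} D(Z)={2,5,7}: X {5,6,7}->{5,6}; Z {2,5,7}->{7} => REVISION
Constraint 2 (W != V) on D(W)={2,3,4,7,8,9} D(V)={3,4,5,7}: no change => not a revision
Constraint 3 (X < V) on D(X)={5,6} D(V)={3,4,5,7}: V {3,4,5,7}->{7} => REVISION
Total revisions = 2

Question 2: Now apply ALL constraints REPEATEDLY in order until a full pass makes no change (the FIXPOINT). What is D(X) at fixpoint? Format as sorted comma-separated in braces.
Answer: {5,6}

Derivation:
pass 0 (initial): D(X)={5,6,7}
pass 1: V {3,4,5,7}->{7}; X {5,6,7}->{5,6}; Z {2,5,7}->{7}
pass 2: W {2,3,4,7,8,9}->{2,3,4,8,9}
pass 3: no change
Fixpoint after 3 passes: D(X) = {5,6}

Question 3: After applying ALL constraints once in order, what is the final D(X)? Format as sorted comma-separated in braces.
Constraint 1 (X < Z) on D(X)={5,6,7} D(Z)={2,5,7}: X {5,6,7}->{5,6}; Z {2,5,7}->{7}
Constraint 2 (W != V) on D(W)={2,3,4,7,8,9} D(V)={3,4,5,7}: no change
Constraint 3 (X < V) on D(X)={5,6} D(V)={3,4,5,7}: V {3,4,5,7}->{7}
So after all 3 constraints: D(X) = {5,6}

Answer: {5,6}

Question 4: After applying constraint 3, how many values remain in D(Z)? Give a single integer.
Constraint 1 (X < Z) on D(X)={5,6,7} D(Z)={2,5,7}: X {5,6,7}->{5,6}; Z {2,5,7}->{7}
Constraint 2 (W != V) on D(W)={2,3,4,7,8,9} D(V)={3,4,5,7}: no change
Constraint 3 (X < V) on D(X)={5,6} D(V)={3,4,5,7}: V {3,4,5,7}->{7}
So after constraint 3: D(Z)={7}, size = 1

Answer: 1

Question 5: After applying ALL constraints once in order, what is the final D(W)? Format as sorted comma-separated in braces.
Constraint 1 (X < Z) on D(X)={5,6,7} D(Z)={2,5,7}: X {5,6,7}->{5,6}; Z {2,5,7}->{7}
Constraint 2 (W != V) on D(W)={2,3,4,7,8,9} D(V)={3,4,5,7}: no change
Constraint 3 (X < V) on D(X)={5,6} D(V)={3,4,5,7}: V {3,4,5,7}->{7}
So after all 3 constraints: D(W) = {2,3,4,7,8,9}

Answer: {2,3,4,7,8,9}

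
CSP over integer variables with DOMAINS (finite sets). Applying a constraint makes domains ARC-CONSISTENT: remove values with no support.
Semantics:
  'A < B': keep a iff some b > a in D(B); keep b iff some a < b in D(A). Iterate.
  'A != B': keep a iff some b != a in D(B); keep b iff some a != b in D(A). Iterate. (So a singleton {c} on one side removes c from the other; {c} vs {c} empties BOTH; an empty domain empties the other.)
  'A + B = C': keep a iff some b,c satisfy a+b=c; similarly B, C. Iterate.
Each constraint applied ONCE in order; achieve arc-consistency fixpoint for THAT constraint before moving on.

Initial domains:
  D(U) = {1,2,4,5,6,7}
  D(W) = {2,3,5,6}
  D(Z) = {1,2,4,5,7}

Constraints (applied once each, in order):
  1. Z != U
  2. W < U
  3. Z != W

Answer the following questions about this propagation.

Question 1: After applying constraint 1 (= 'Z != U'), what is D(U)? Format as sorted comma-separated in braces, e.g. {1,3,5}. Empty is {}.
Constraint 1 (Z != U) on D(Z)={1,2,4,5,7} D(U)={1,2,4,5,6,7}: no change
So after constraint 1: D(U) = {1,2,4,5,6,7}

Answer: {1,2,4,5,6,7}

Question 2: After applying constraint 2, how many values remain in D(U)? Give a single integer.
Answer: 4

Derivation:
Constraint 1 (Z != U) on D(Z)={1,2,4,5,7} D(U)={1,2,4,5,6,7}: no change
Constraint 2 (W < U) on D(W)={2,3,5,6} D(U)={1,2,4,5,6,7}: U {1,2,4,5,6,7}->{4,5,6,7}
So after constraint 2: D(U)={4,5,6,7}, size = 4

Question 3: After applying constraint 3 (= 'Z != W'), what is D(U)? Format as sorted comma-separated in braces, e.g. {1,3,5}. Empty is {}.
Answer: {4,5,6,7}

Derivation:
Constraint 1 (Z != U) on D(Z)={1,2,4,5,7} D(U)={1,2,4,5,6,7}: no change
Constraint 2 (W < U) on D(W)={2,3,5,6} D(U)={1,2,4,5,6,7}: U {1,2,4,5,6,7}->{4,5,6,7}
Constraint 3 (Z != W) on D(Z)={1,2,4,5,7} D(W)={2,3,5,6}: no change
So after constraint 3: D(U) = {4,5,6,7}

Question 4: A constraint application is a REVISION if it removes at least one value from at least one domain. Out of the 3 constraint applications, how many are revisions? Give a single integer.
Answer: 1

Derivation:
Constraint 1 (Z != U) on D(Z)={1,2,4,5,7} D(U)={1,2,4,5,6,7}: no change => not a revision
Constraint 2 (W < U) on D(W)={2,3,5,6} D(U)={1,2,4,5,6,7}: U {1,2,4,5,6,7}->{4,5,6,7} => REVISION
Constraint 3 (Z != W) on D(Z)={1,2,4,5,7} D(W)={2,3,5,6}: no change => not a revision
Total revisions = 1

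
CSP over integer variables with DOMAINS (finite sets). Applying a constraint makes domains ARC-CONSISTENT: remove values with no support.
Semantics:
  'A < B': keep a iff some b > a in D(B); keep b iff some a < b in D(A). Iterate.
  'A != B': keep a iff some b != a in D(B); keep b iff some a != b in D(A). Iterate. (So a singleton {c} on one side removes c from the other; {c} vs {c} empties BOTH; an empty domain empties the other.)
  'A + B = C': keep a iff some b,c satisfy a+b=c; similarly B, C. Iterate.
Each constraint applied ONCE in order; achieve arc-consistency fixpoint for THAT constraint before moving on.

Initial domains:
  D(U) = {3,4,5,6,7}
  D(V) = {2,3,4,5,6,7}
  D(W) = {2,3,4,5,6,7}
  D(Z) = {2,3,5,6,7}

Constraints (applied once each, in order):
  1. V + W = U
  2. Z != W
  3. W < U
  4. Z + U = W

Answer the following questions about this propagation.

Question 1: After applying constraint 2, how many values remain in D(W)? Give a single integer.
Answer: 4

Derivation:
Constraint 1 (V + W = U) on D(V)={2,3,4,5,6,7} D(W)={2,3,4,5,6,7} D(U)={3,4,5,6,7}: V {2,3,4,5,6,7}->{2,3,4,5}; W {2,3,4,5,6,7}->{2,3,4,5}; U {3,4,5,6,7}->{4,5,6,7}
Constraint 2 (Z != W) on D(Z)={2,3,5,6,7} D(W)={2,3,4,5}: no change
So after constraint 2: D(W)={2,3,4,5}, size = 4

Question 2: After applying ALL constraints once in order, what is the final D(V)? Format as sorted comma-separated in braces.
Constraint 1 (V + W = U) on D(V)={2,3,4,5,6,7} D(W)={2,3,4,5,6,7} D(U)={3,4,5,6,7}: V {2,3,4,5,6,7}->{2,3,4,5}; W {2,3,4,5,6,7}->{2,3,4,5}; U {3,4,5,6,7}->{4,5,6,7}
Constraint 2 (Z != W) on D(Z)={2,3,5,6,7} D(W)={2,3,4,5}: no change
Constraint 3 (W < U) on D(W)={2,3,4,5} D(U)={4,5,6,7}: no change
Constraint 4 (Z + U = W) on D(Z)={2,3,5,6,7} D(U)={4,5,6,7} D(W)={2,3,4,5}: Z {2,3,5,6,7}->{}; U {4,5,6,7}->{}; W {2,3,4,5}->{}
So after all 4 constraints: D(V) = {2,3,4,5}

Answer: {2,3,4,5}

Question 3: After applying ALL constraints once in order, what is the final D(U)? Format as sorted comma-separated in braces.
Answer: {}

Derivation:
Constraint 1 (V + W = U) on D(V)={2,3,4,5,6,7} D(W)={2,3,4,5,6,7} D(U)={3,4,5,6,7}: V {2,3,4,5,6,7}->{2,3,4,5}; W {2,3,4,5,6,7}->{2,3,4,5}; U {3,4,5,6,7}->{4,5,6,7}
Constraint 2 (Z != W) on D(Z)={2,3,5,6,7} D(W)={2,3,4,5}: no change
Constraint 3 (W < U) on D(W)={2,3,4,5} D(U)={4,5,6,7}: no change
Constraint 4 (Z + U = W) on D(Z)={2,3,5,6,7} D(U)={4,5,6,7} D(W)={2,3,4,5}: Z {2,3,5,6,7}->{}; U {4,5,6,7}->{}; W {2,3,4,5}->{}
So after all 4 constraints: D(U) = {}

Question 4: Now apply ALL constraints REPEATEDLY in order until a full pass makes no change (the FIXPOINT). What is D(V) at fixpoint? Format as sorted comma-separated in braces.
pass 0 (initial): D(V)={2,3,4,5,6,7}
pass 1: U {3,4,5,6,7}->{}; V {2,3,4,5,6,7}->{2,3,4,5}; W {2,3,4,5,6,7}->{}; Z {2,3,5,6,7}->{}
pass 2: V {2,3,4,5}->{}
pass 3: no change
Fixpoint after 3 passes: D(V) = {}

Answer: {}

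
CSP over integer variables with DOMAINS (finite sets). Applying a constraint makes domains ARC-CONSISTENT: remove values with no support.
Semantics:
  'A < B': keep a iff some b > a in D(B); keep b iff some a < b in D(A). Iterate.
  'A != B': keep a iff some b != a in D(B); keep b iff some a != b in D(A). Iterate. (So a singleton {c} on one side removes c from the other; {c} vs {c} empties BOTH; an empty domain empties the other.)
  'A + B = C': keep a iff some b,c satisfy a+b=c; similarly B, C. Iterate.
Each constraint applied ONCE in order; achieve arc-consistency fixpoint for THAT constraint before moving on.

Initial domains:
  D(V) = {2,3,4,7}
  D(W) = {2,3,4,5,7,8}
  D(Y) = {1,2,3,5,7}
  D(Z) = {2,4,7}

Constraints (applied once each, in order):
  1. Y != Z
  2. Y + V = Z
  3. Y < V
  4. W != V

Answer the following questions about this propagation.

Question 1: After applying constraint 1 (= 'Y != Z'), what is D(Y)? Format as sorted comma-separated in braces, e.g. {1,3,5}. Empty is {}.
Constraint 1 (Y != Z) on D(Y)={1,2,3,5,7} D(Z)={2,4,7}: no change
So after constraint 1: D(Y) = {1,2,3,5,7}

Answer: {1,2,3,5,7}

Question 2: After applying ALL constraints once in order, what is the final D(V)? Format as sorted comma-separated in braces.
Answer: {2,3,4}

Derivation:
Constraint 1 (Y != Z) on D(Y)={1,2,3,5,7} D(Z)={2,4,7}: no change
Constraint 2 (Y + V = Z) on D(Y)={1,2,3,5,7} D(V)={2,3,4,7} D(Z)={2,4,7}: Y {1,2,3,5,7}->{1,2,3,5}; V {2,3,4,7}->{2,3,4}; Z {2,4,7}->{4,7}
Constraint 3 (Y < V) on D(Y)={1,2,3,5} D(V)={2,3,4}: Y {1,2,3,5}->{1,2,3}
Constraint 4 (W != V) on D(W)={2,3,4,5,7,8} D(V)={2,3,4}: no change
So after all 4 constraints: D(V) = {2,3,4}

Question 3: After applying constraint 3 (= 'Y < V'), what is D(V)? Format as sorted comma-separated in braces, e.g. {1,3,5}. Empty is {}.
Constraint 1 (Y != Z) on D(Y)={1,2,3,5,7} D(Z)={2,4,7}: no change
Constraint 2 (Y + V = Z) on D(Y)={1,2,3,5,7} D(V)={2,3,4,7} D(Z)={2,4,7}: Y {1,2,3,5,7}->{1,2,3,5}; V {2,3,4,7}->{2,3,4}; Z {2,4,7}->{4,7}
Constraint 3 (Y < V) on D(Y)={1,2,3,5} D(V)={2,3,4}: Y {1,2,3,5}->{1,2,3}
So after constraint 3: D(V) = {2,3,4}

Answer: {2,3,4}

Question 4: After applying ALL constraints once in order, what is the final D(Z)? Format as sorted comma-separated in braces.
Constraint 1 (Y != Z) on D(Y)={1,2,3,5,7} D(Z)={2,4,7}: no change
Constraint 2 (Y + V = Z) on D(Y)={1,2,3,5,7} D(V)={2,3,4,7} D(Z)={2,4,7}: Y {1,2,3,5,7}->{1,2,3,5}; V {2,3,4,7}->{2,3,4}; Z {2,4,7}->{4,7}
Constraint 3 (Y < V) on D(Y)={1,2,3,5} D(V)={2,3,4}: Y {1,2,3,5}->{1,2,3}
Constraint 4 (W != V) on D(W)={2,3,4,5,7,8} D(V)={2,3,4}: no change
So after all 4 constraints: D(Z) = {4,7}

Answer: {4,7}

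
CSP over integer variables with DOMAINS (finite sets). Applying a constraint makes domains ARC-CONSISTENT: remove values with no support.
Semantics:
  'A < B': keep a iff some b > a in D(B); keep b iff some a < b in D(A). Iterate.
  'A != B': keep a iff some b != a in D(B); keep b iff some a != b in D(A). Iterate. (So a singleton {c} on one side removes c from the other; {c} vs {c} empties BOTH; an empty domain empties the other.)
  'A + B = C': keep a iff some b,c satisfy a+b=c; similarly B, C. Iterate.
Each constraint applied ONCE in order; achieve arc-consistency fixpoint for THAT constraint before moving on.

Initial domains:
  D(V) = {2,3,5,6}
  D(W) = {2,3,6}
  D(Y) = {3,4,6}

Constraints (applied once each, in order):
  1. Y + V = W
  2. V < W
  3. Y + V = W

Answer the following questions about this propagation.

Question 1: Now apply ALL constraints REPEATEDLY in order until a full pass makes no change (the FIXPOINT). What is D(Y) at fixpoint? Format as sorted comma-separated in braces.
pass 0 (initial): D(Y)={3,4,6}
pass 1: V {2,3,5,6}->{2,3}; W {2,3,6}->{6}; Y {3,4,6}->{3,4}
pass 2: no change
Fixpoint after 2 passes: D(Y) = {3,4}

Answer: {3,4}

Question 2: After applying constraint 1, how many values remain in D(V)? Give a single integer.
Constraint 1 (Y + V = W) on D(Y)={3,4,6} D(V)={2,3,5,6} D(W)={2,3,6}: Y {3,4,6}->{3,4}; V {2,3,5,6}->{2,3}; W {2,3,6}->{6}
So after constraint 1: D(V)={2,3}, size = 2

Answer: 2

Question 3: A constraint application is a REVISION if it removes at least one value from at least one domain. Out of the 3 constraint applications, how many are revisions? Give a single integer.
Answer: 1

Derivation:
Constraint 1 (Y + V = W) on D(Y)={3,4,6} D(V)={2,3,5,6} D(W)={2,3,6}: Y {3,4,6}->{3,4}; V {2,3,5,6}->{2,3}; W {2,3,6}->{6} => REVISION
Constraint 2 (V < W) on D(V)={2,3} D(W)={6}: no change => not a revision
Constraint 3 (Y + V = W) on D(Y)={3,4} D(V)={2,3} D(W)={6}: no change => not a revision
Total revisions = 1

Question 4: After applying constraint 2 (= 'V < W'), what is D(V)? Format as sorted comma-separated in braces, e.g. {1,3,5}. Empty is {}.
Answer: {2,3}

Derivation:
Constraint 1 (Y + V = W) on D(Y)={3,4,6} D(V)={2,3,5,6} D(W)={2,3,6}: Y {3,4,6}->{3,4}; V {2,3,5,6}->{2,3}; W {2,3,6}->{6}
Constraint 2 (V < W) on D(V)={2,3} D(W)={6}: no change
So after constraint 2: D(V) = {2,3}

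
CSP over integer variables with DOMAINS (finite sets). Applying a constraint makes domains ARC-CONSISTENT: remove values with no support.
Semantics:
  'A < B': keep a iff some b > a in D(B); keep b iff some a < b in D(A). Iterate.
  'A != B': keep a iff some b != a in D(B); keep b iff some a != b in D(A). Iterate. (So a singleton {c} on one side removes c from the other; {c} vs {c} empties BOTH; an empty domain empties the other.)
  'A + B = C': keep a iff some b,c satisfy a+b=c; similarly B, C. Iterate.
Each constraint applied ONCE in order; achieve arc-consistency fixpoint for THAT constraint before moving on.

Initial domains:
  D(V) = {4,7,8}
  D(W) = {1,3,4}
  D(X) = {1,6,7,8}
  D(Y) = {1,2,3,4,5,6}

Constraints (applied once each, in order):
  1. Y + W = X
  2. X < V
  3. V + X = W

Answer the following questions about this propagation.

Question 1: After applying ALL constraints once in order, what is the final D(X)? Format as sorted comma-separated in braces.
Constraint 1 (Y + W = X) on D(Y)={1,2,3,4,5,6} D(W)={1,3,4} D(X)={1,6,7,8}: Y {1,2,3,4,5,6}->{2,3,4,5,6}; X {1,6,7,8}->{6,7,8}
Constraint 2 (X < V) on D(X)={6,7,8} D(V)={4,7,8}: X {6,7,8}->{6,7}; V {4,7,8}->{7,8}
Constraint 3 (V + X = W) on D(V)={7,8} D(X)={6,7} D(W)={1,3,4}: V {7,8}->{}; X {6,7}->{}; W {1,3,4}->{}
So after all 3 constraints: D(X) = {}

Answer: {}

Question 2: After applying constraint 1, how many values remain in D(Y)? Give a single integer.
Constraint 1 (Y + W = X) on D(Y)={1,2,3,4,5,6} D(W)={1,3,4} D(X)={1,6,7,8}: Y {1,2,3,4,5,6}->{2,3,4,5,6}; X {1,6,7,8}->{6,7,8}
So after constraint 1: D(Y)={2,3,4,5,6}, size = 5

Answer: 5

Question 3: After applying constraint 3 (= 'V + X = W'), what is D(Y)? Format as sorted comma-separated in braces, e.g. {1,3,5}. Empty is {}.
Constraint 1 (Y + W = X) on D(Y)={1,2,3,4,5,6} D(W)={1,3,4} D(X)={1,6,7,8}: Y {1,2,3,4,5,6}->{2,3,4,5,6}; X {1,6,7,8}->{6,7,8}
Constraint 2 (X < V) on D(X)={6,7,8} D(V)={4,7,8}: X {6,7,8}->{6,7}; V {4,7,8}->{7,8}
Constraint 3 (V + X = W) on D(V)={7,8} D(X)={6,7} D(W)={1,3,4}: V {7,8}->{}; X {6,7}->{}; W {1,3,4}->{}
So after constraint 3: D(Y) = {2,3,4,5,6}

Answer: {2,3,4,5,6}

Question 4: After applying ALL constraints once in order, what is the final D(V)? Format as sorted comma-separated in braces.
Constraint 1 (Y + W = X) on D(Y)={1,2,3,4,5,6} D(W)={1,3,4} D(X)={1,6,7,8}: Y {1,2,3,4,5,6}->{2,3,4,5,6}; X {1,6,7,8}->{6,7,8}
Constraint 2 (X < V) on D(X)={6,7,8} D(V)={4,7,8}: X {6,7,8}->{6,7}; V {4,7,8}->{7,8}
Constraint 3 (V + X = W) on D(V)={7,8} D(X)={6,7} D(W)={1,3,4}: V {7,8}->{}; X {6,7}->{}; W {1,3,4}->{}
So after all 3 constraints: D(V) = {}

Answer: {}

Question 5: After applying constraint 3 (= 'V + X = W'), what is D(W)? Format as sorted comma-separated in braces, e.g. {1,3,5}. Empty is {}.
Answer: {}

Derivation:
Constraint 1 (Y + W = X) on D(Y)={1,2,3,4,5,6} D(W)={1,3,4} D(X)={1,6,7,8}: Y {1,2,3,4,5,6}->{2,3,4,5,6}; X {1,6,7,8}->{6,7,8}
Constraint 2 (X < V) on D(X)={6,7,8} D(V)={4,7,8}: X {6,7,8}->{6,7}; V {4,7,8}->{7,8}
Constraint 3 (V + X = W) on D(V)={7,8} D(X)={6,7} D(W)={1,3,4}: V {7,8}->{}; X {6,7}->{}; W {1,3,4}->{}
So after constraint 3: D(W) = {}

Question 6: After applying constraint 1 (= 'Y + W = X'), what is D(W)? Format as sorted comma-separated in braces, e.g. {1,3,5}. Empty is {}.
Answer: {1,3,4}

Derivation:
Constraint 1 (Y + W = X) on D(Y)={1,2,3,4,5,6} D(W)={1,3,4} D(X)={1,6,7,8}: Y {1,2,3,4,5,6}->{2,3,4,5,6}; X {1,6,7,8}->{6,7,8}
So after constraint 1: D(W) = {1,3,4}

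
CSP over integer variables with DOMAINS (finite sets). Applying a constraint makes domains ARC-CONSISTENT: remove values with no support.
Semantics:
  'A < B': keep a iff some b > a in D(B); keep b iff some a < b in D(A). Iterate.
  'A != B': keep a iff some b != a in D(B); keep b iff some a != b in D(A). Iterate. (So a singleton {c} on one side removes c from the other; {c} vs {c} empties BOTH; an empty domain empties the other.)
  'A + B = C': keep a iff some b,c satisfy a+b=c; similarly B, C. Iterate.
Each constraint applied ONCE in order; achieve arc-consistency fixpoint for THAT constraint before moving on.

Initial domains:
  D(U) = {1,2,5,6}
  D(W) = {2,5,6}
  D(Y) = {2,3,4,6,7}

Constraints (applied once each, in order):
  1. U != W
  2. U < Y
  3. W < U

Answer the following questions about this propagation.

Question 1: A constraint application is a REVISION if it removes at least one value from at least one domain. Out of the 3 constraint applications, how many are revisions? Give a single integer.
Answer: 1

Derivation:
Constraint 1 (U != W) on D(U)={1,2,5,6} D(W)={2,5,6}: no change => not a revision
Constraint 2 (U < Y) on D(U)={1,2,5,6} D(Y)={2,3,4,6,7}: no change => not a revision
Constraint 3 (W < U) on D(W)={2,5,6} D(U)={1,2,5,6}: W {2,5,6}->{2,5}; U {1,2,5,6}->{5,6} => REVISION
Total revisions = 1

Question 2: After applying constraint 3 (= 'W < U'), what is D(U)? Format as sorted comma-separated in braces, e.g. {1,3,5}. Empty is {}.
Answer: {5,6}

Derivation:
Constraint 1 (U != W) on D(U)={1,2,5,6} D(W)={2,5,6}: no change
Constraint 2 (U < Y) on D(U)={1,2,5,6} D(Y)={2,3,4,6,7}: no change
Constraint 3 (W < U) on D(W)={2,5,6} D(U)={1,2,5,6}: W {2,5,6}->{2,5}; U {1,2,5,6}->{5,6}
So after constraint 3: D(U) = {5,6}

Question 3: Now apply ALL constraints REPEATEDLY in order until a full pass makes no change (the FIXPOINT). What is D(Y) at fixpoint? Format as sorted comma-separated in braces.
pass 0 (initial): D(Y)={2,3,4,6,7}
pass 1: U {1,2,5,6}->{5,6}; W {2,5,6}->{2,5}
pass 2: Y {2,3,4,6,7}->{6,7}
pass 3: no change
Fixpoint after 3 passes: D(Y) = {6,7}

Answer: {6,7}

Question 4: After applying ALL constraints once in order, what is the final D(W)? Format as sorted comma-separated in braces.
Constraint 1 (U != W) on D(U)={1,2,5,6} D(W)={2,5,6}: no change
Constraint 2 (U < Y) on D(U)={1,2,5,6} D(Y)={2,3,4,6,7}: no change
Constraint 3 (W < U) on D(W)={2,5,6} D(U)={1,2,5,6}: W {2,5,6}->{2,5}; U {1,2,5,6}->{5,6}
So after all 3 constraints: D(W) = {2,5}

Answer: {2,5}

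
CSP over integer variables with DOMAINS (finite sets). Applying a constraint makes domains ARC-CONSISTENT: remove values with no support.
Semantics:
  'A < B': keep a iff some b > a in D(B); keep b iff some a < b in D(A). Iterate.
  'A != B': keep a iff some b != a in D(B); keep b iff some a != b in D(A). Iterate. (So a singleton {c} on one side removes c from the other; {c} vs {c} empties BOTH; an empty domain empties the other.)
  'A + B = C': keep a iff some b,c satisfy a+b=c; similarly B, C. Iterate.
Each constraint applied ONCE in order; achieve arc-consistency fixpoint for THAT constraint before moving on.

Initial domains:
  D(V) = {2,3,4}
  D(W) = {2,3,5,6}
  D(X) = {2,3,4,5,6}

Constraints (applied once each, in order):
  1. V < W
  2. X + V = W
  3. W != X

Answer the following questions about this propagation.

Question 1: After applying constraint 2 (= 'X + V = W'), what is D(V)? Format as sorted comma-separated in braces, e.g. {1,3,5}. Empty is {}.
Constraint 1 (V < W) on D(V)={2,3,4} D(W)={2,3,5,6}: W {2,3,5,6}->{3,5,6}
Constraint 2 (X + V = W) on D(X)={2,3,4,5,6} D(V)={2,3,4} D(W)={3,5,6}: X {2,3,4,5,6}->{2,3,4}; W {3,5,6}->{5,6}
So after constraint 2: D(V) = {2,3,4}

Answer: {2,3,4}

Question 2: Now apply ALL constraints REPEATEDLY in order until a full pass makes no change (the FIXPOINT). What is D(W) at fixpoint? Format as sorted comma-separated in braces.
pass 0 (initial): D(W)={2,3,5,6}
pass 1: W {2,3,5,6}->{5,6}; X {2,3,4,5,6}->{2,3,4}
pass 2: no change
Fixpoint after 2 passes: D(W) = {5,6}

Answer: {5,6}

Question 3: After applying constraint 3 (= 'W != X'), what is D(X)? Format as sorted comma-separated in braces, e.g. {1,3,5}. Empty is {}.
Answer: {2,3,4}

Derivation:
Constraint 1 (V < W) on D(V)={2,3,4} D(W)={2,3,5,6}: W {2,3,5,6}->{3,5,6}
Constraint 2 (X + V = W) on D(X)={2,3,4,5,6} D(V)={2,3,4} D(W)={3,5,6}: X {2,3,4,5,6}->{2,3,4}; W {3,5,6}->{5,6}
Constraint 3 (W != X) on D(W)={5,6} D(X)={2,3,4}: no change
So after constraint 3: D(X) = {2,3,4}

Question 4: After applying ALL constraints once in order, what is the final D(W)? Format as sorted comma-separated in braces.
Constraint 1 (V < W) on D(V)={2,3,4} D(W)={2,3,5,6}: W {2,3,5,6}->{3,5,6}
Constraint 2 (X + V = W) on D(X)={2,3,4,5,6} D(V)={2,3,4} D(W)={3,5,6}: X {2,3,4,5,6}->{2,3,4}; W {3,5,6}->{5,6}
Constraint 3 (W != X) on D(W)={5,6} D(X)={2,3,4}: no change
So after all 3 constraints: D(W) = {5,6}

Answer: {5,6}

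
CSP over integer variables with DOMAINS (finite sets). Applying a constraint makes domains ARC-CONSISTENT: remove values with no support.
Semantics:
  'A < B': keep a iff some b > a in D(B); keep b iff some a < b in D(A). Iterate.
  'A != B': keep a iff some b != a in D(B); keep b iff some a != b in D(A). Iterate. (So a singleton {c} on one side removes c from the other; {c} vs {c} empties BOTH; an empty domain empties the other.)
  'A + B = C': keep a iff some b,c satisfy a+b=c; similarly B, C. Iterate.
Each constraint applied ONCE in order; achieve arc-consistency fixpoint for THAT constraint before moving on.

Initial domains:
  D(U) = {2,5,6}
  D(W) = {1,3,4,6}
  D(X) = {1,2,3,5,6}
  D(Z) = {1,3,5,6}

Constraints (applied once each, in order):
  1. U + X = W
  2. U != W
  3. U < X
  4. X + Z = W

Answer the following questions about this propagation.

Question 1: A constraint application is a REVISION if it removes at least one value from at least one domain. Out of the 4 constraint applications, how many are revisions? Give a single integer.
Constraint 1 (U + X = W) on D(U)={2,5,6} D(X)={1,2,3,5,6} D(W)={1,3,4,6}: U {2,5,6}->{2,5}; X {1,2,3,5,6}->{1,2}; W {1,3,4,6}->{3,4,6} => REVISION
Constraint 2 (U != W) on D(U)={2,5} D(W)={3,4,6}: no change => not a revision
Constraint 3 (U < X) on D(U)={2,5} D(X)={1,2}: U {2,5}->{}; X {1,2}->{} => REVISION
Constraint 4 (X + Z = W) on D(X)={} D(Z)={1,3,5,6} D(W)={3,4,6}: Z {1,3,5,6}->{}; W {3,4,6}->{} => REVISION
Total revisions = 3

Answer: 3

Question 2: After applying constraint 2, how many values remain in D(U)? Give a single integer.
Answer: 2

Derivation:
Constraint 1 (U + X = W) on D(U)={2,5,6} D(X)={1,2,3,5,6} D(W)={1,3,4,6}: U {2,5,6}->{2,5}; X {1,2,3,5,6}->{1,2}; W {1,3,4,6}->{3,4,6}
Constraint 2 (U != W) on D(U)={2,5} D(W)={3,4,6}: no change
So after constraint 2: D(U)={2,5}, size = 2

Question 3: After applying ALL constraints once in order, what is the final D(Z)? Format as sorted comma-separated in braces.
Answer: {}

Derivation:
Constraint 1 (U + X = W) on D(U)={2,5,6} D(X)={1,2,3,5,6} D(W)={1,3,4,6}: U {2,5,6}->{2,5}; X {1,2,3,5,6}->{1,2}; W {1,3,4,6}->{3,4,6}
Constraint 2 (U != W) on D(U)={2,5} D(W)={3,4,6}: no change
Constraint 3 (U < X) on D(U)={2,5} D(X)={1,2}: U {2,5}->{}; X {1,2}->{}
Constraint 4 (X + Z = W) on D(X)={} D(Z)={1,3,5,6} D(W)={3,4,6}: Z {1,3,5,6}->{}; W {3,4,6}->{}
So after all 4 constraints: D(Z) = {}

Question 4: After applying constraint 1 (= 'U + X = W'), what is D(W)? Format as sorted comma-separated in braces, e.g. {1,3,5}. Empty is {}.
Constraint 1 (U + X = W) on D(U)={2,5,6} D(X)={1,2,3,5,6} D(W)={1,3,4,6}: U {2,5,6}->{2,5}; X {1,2,3,5,6}->{1,2}; W {1,3,4,6}->{3,4,6}
So after constraint 1: D(W) = {3,4,6}

Answer: {3,4,6}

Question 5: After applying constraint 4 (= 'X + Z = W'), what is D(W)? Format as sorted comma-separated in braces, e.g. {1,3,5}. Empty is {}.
Constraint 1 (U + X = W) on D(U)={2,5,6} D(X)={1,2,3,5,6} D(W)={1,3,4,6}: U {2,5,6}->{2,5}; X {1,2,3,5,6}->{1,2}; W {1,3,4,6}->{3,4,6}
Constraint 2 (U != W) on D(U)={2,5} D(W)={3,4,6}: no change
Constraint 3 (U < X) on D(U)={2,5} D(X)={1,2}: U {2,5}->{}; X {1,2}->{}
Constraint 4 (X + Z = W) on D(X)={} D(Z)={1,3,5,6} D(W)={3,4,6}: Z {1,3,5,6}->{}; W {3,4,6}->{}
So after constraint 4: D(W) = {}

Answer: {}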